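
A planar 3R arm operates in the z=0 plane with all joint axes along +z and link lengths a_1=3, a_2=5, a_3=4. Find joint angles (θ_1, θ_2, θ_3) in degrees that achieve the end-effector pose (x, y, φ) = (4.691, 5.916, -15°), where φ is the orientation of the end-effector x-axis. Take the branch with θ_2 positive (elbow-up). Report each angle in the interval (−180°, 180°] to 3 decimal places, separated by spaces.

wrist centre = target − a_3·(cos φ, sin φ) = (0.8273, 6.9513)
cos θ_2 = (49.0047−3²−5²)/(2·3·5) = 0.5002; θ_2 = 59.9897° (elbow-up)
β = atan2(6.9513,0.8273) = 83.2129°; ψ = atan2(4.3297,5.5008) = 38.2064°
θ_1 = β − ψ = 45.0066°
θ_3 = φ − θ_1 − θ_2 = -119.9963° (wrapped to (-180°,180°])

45.007 59.990 -119.996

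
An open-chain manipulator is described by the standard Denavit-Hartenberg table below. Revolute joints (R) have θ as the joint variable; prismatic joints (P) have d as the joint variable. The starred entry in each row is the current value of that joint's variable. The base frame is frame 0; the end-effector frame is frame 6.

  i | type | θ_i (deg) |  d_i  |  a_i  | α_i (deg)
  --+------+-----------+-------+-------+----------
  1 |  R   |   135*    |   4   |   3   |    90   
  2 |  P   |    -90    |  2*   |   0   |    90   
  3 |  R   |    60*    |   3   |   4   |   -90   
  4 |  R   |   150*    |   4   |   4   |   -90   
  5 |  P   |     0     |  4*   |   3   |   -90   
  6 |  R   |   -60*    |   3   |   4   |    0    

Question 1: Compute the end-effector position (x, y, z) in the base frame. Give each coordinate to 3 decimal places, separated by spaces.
-1.452 -4.230 8.629

after link 1: o_1 = (-2.1213, 2.1213, 4.0000)
after link 2: o_2 = (-0.7071, 3.5355, 4.0000)
after link 3: o_3 = (3.8637, 3.8637, 2.0000)
after link 4: o_4 = (1.7424, 4.5708, 7.1962)
after link 5: o_5 = (0.3155, 0.3662, 9.4952)
after link 6: o_6 = (-1.4523, -4.2299, 8.6292)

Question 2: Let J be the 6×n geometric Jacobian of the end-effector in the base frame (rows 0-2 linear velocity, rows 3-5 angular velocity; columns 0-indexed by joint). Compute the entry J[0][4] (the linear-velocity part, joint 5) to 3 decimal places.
prismatic axis z_4 = (0.3062,-0.9186,0.2500)
J_v[:, 4] = z_4; J_ω[:, 4] = (0,0,0)
entry J[0][4] = 0.3062

0.306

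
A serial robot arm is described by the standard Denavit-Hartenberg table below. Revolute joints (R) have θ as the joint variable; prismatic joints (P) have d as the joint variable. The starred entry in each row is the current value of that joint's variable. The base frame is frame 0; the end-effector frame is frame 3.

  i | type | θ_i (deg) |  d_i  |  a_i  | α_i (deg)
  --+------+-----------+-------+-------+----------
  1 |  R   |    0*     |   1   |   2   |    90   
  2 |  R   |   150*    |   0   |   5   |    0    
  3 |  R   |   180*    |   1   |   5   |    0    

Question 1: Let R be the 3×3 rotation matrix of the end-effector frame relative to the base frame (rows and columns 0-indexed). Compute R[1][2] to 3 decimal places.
End-effector z-axis (col 2 of R) = (0.0000,-1.0000,0.0000)
R[1][2] = -1.0000

-1.000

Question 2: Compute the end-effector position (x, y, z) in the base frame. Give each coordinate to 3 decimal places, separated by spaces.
2.000 -1.000 1.000

after link 1: o_1 = (2.0000, 0.0000, 1.0000)
after link 2: o_2 = (-2.3301, 0.0000, 3.5000)
after link 3: o_3 = (2.0000, -1.0000, 1.0000)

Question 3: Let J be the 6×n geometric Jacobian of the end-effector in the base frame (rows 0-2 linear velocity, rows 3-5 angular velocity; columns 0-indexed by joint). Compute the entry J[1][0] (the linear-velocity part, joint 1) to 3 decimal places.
2.000

axis z_0 = ẑ; lever o_n−o_0 = (2.0000,-1.0000,1.0000)
cross product → J_v[:, 0] = (1.0000,2.0000,-0.0000)
J_ω[:, 0] = z_0
entry J[1][0] = 2.0000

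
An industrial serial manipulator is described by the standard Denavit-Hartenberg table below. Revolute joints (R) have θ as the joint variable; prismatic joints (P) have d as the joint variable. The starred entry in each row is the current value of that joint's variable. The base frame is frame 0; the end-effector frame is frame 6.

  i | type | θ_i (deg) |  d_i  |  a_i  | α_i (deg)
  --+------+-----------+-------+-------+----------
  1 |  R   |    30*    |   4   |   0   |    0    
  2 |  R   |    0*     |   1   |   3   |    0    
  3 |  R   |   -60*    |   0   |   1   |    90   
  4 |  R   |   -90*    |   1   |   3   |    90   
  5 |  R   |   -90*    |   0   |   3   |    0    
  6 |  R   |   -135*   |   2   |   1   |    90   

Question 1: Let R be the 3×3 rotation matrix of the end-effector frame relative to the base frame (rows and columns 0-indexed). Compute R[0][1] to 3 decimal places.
-0.866

End-effector y-axis (col 1 of R) = (-0.8660,0.5000,-0.0000)
R[0][1] = -0.8660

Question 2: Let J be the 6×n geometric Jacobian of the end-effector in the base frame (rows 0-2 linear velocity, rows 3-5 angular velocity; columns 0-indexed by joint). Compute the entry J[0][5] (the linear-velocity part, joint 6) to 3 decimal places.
axis z_5 = (-0.8660,0.5000,-0.0000); lever o_n−o_5 = (-2.0856,0.3876,0.7071)
cross product → J_v[:, 5] = (0.3536,0.6124,0.7071)
J_ω[:, 5] = z_5
entry J[0][5] = 0.3536

0.354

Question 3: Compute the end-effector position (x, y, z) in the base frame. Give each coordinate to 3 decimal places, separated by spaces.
after link 1: o_1 = (0.0000, 0.0000, 4.0000)
after link 2: o_2 = (2.5981, 1.5000, 5.0000)
after link 3: o_3 = (3.4641, 1.0000, 5.0000)
after link 4: o_4 = (2.9641, 0.1340, 2.0000)
after link 5: o_5 = (4.4641, 2.7321, 2.0000)
after link 6: o_6 = (2.3785, 3.1197, 2.7071)

2.378 3.120 2.707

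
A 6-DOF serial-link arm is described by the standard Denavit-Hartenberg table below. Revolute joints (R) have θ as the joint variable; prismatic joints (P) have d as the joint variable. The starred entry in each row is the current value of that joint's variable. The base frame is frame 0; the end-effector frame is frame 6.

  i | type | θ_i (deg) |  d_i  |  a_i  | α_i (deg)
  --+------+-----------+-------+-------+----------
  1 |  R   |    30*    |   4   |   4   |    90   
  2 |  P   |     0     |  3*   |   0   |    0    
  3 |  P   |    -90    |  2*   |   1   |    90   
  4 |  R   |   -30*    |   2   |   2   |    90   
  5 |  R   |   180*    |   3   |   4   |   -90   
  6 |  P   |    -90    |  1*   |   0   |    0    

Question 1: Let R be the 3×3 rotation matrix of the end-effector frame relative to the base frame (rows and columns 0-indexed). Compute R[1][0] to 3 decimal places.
0.750

End-effector x-axis (col 0 of R) = (-0.4330,0.7500,0.5000)
R[1][0] = 0.7500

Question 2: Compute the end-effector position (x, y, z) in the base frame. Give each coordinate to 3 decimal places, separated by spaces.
4.299 -1.446 6.232

after link 1: o_1 = (3.4641, 2.0000, 4.0000)
after link 2: o_2 = (4.9641, -0.5981, 4.0000)
after link 3: o_3 = (5.9641, -2.3301, 3.0000)
after link 4: o_4 = (3.7321, -2.4641, 1.2679)
after link 5: o_5 = (3.4330, -1.9462, 6.2321)
after link 6: o_6 = (4.2990, -1.4462, 6.2321)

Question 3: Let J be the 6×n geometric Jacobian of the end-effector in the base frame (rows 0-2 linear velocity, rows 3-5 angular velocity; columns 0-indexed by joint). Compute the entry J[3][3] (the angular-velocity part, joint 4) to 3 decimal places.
axis z_3 = (-0.8660,-0.5000,-0.0000); lever o_n−o_3 = (-1.6651,0.8840,3.2321)
cross product → J_v[:, 3] = (-1.6160,2.7990,-1.5981)
J_ω[:, 3] = z_3
entry J[3][3] = -0.8660

-0.866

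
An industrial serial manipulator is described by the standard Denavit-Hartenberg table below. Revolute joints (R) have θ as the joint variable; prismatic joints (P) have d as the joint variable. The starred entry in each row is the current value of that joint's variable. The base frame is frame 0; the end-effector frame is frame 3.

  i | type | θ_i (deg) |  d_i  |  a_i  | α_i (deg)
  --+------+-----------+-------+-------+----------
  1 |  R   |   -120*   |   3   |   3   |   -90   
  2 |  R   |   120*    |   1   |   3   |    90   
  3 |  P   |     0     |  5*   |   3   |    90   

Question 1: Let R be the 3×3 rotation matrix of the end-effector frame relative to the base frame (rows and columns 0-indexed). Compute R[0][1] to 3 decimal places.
-0.433

End-effector y-axis (col 1 of R) = (-0.4330,-0.7500,-0.5000)
R[0][1] = -0.4330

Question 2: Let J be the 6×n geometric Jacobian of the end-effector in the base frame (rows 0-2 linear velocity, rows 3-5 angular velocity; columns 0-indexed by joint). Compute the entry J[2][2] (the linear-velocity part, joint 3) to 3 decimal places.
prismatic axis z_2 = (-0.4330,-0.7500,-0.5000)
J_v[:, 2] = z_2; J_ω[:, 2] = (0,0,0)
entry J[2][2] = -0.5000

-0.500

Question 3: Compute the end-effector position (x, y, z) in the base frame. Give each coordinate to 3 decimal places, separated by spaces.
-1.299 -4.250 -4.696

after link 1: o_1 = (-1.5000, -2.5981, 3.0000)
after link 2: o_2 = (0.1160, -1.7990, 0.4019)
after link 3: o_3 = (-1.2990, -4.2500, -4.6962)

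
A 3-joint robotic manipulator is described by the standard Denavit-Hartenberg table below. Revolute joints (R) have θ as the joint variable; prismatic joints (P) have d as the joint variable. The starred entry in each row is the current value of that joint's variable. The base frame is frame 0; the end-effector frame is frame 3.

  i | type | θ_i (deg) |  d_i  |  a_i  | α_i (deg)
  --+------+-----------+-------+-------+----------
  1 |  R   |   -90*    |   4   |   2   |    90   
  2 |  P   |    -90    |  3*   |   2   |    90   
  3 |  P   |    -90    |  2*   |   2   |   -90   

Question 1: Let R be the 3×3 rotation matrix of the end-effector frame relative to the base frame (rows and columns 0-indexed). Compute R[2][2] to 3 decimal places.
-1.000

End-effector z-axis (col 2 of R) = (-0.0000,-0.0000,-1.0000)
R[2][2] = -1.0000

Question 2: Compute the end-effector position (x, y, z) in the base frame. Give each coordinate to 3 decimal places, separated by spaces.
after link 1: o_1 = (0.0000, -2.0000, 4.0000)
after link 2: o_2 = (-3.0000, -2.0000, 2.0000)
after link 3: o_3 = (-1.0000, -0.0000, 2.0000)

-1.000 -0.000 2.000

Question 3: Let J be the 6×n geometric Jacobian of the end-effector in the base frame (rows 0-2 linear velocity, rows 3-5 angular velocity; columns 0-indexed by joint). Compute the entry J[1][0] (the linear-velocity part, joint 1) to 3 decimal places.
-1.000

axis z_0 = ẑ; lever o_n−o_0 = (-1.0000,-0.0000,2.0000)
cross product → J_v[:, 0] = (0.0000,-1.0000,0.0000)
J_ω[:, 0] = z_0
entry J[1][0] = -1.0000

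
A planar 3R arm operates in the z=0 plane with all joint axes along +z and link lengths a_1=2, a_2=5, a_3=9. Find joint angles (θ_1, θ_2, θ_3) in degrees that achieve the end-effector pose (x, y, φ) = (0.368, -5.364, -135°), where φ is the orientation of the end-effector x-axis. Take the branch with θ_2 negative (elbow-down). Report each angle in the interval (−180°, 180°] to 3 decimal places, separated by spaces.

30.005 -30.007 -134.998

wrist centre = target − a_3·(cos φ, sin φ) = (6.7320, 1.0000)
cos θ_2 = (46.3192−2²−5²)/(2·2·5) = 0.8660; θ_2 = -30.0074° (elbow-down)
β = atan2(1.0000,6.7320) = 8.4489°; ψ = atan2(-2.5006,6.3298) = -21.5562°
θ_1 = β − ψ = 30.0051°
θ_3 = φ − θ_1 − θ_2 = -134.9978° (wrapped to (-180°,180°])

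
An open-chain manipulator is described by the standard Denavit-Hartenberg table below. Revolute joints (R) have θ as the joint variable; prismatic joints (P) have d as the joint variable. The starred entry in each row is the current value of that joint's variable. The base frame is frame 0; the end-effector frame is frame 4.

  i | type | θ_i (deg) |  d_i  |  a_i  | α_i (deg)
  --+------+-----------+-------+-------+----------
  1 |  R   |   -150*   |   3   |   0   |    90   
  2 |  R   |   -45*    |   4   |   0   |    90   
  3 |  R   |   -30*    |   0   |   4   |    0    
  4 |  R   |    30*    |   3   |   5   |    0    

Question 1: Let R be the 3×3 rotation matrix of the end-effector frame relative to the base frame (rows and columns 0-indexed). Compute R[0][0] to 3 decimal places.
-0.612

End-effector x-axis (col 0 of R) = (-0.6124,-0.3536,-0.7071)
R[0][0] = -0.6124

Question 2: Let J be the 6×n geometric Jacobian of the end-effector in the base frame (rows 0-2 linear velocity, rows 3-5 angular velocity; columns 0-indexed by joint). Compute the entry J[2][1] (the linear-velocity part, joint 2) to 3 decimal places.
axis z_1 = (-0.5000,0.8660,0.0000); lever o_n−o_1 = (-4.3461,-0.1998,-8.1063)
cross product → J_v[:, 1] = (-7.0203,-4.0532,3.8637)
J_ω[:, 1] = z_1
entry J[2][1] = 3.8637

3.864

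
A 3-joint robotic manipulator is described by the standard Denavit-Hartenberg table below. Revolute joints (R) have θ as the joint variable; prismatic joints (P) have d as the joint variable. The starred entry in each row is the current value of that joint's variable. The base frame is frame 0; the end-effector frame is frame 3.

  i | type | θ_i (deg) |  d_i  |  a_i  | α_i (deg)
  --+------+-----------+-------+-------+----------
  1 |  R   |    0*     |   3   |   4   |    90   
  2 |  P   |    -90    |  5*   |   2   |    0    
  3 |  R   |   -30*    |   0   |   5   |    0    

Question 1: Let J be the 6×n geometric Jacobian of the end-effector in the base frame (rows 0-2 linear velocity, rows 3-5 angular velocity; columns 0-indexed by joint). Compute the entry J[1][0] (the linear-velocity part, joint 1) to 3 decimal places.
1.500

axis z_0 = ẑ; lever o_n−o_0 = (1.5000,-5.0000,-3.3301)
cross product → J_v[:, 0] = (5.0000,1.5000,-0.0000)
J_ω[:, 0] = z_0
entry J[1][0] = 1.5000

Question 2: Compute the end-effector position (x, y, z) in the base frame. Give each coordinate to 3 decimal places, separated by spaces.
after link 1: o_1 = (4.0000, 0.0000, 3.0000)
after link 2: o_2 = (4.0000, -5.0000, 1.0000)
after link 3: o_3 = (1.5000, -5.0000, -3.3301)

1.500 -5.000 -3.330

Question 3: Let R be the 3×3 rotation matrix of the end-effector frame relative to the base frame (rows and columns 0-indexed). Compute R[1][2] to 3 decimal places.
-1.000

End-effector z-axis (col 2 of R) = (0.0000,-1.0000,0.0000)
R[1][2] = -1.0000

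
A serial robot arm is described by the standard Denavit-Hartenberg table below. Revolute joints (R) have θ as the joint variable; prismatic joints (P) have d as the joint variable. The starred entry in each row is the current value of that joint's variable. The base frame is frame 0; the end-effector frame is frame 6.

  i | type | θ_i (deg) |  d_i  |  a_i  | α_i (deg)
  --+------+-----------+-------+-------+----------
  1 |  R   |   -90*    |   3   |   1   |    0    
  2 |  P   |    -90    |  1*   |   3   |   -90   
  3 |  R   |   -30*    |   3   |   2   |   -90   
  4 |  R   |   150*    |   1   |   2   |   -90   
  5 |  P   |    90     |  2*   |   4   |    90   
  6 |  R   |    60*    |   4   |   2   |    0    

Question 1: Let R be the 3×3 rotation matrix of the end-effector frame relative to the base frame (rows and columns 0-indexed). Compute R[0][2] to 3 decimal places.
End-effector z-axis (col 2 of R) = (0.7500,0.5000,-0.4330)
R[0][2] = 0.7500

0.750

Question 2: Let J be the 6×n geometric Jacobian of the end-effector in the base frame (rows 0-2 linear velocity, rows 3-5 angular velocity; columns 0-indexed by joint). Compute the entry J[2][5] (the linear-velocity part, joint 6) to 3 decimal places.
-1.750

axis z_5 = (0.7500,0.5000,-0.4330); lever o_n−o_5 = (4.2500,0.5000,-1.2990)
cross product → J_v[:, 5] = (-0.4330,-0.8660,-1.7500)
J_ω[:, 5] = z_5
entry J[2][5] = -1.7500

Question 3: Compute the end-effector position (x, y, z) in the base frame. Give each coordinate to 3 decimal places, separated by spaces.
3.384 -4.232 4.933

after link 1: o_1 = (0.0000, -1.0000, 3.0000)
after link 2: o_2 = (-3.0000, -1.0000, 4.0000)
after link 3: o_3 = (-4.7321, -4.0000, 5.0000)
after link 4: o_4 = (-3.7321, -3.0000, 3.2679)
after link 5: o_5 = (-0.8660, -4.7321, 6.2321)
after link 6: o_6 = (3.3840, -4.2321, 4.9330)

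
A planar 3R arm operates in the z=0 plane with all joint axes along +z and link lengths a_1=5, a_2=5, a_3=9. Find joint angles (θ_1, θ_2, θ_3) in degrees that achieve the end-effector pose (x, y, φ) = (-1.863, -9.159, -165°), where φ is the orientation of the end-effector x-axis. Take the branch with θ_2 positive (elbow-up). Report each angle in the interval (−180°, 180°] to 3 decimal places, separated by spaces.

-60.002 30.009 -135.008

wrist centre = target − a_3·(cos φ, sin φ) = (6.8303, -6.8296)
cos θ_2 = (93.2973−5²−5²)/(2·5·5) = 0.8659; θ_2 = 30.0092° (elbow-up)
β = atan2(-6.8296,6.8303) = -44.9970°; ψ = atan2(2.5007,9.3297) = 15.0046°
θ_1 = β − ψ = -60.0016°
θ_3 = φ − θ_1 − θ_2 = -135.0075° (wrapped to (-180°,180°])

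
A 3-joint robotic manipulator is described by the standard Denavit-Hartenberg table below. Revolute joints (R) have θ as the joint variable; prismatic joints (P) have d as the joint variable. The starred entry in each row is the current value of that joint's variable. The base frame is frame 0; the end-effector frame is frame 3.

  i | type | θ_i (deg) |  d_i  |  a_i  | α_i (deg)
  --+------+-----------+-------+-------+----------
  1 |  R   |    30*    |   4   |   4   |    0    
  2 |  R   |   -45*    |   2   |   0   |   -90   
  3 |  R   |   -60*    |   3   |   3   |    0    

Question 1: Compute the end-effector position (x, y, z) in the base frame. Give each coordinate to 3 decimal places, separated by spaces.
after link 1: o_1 = (3.4641, 2.0000, 4.0000)
after link 2: o_2 = (3.4641, 2.0000, 6.0000)
after link 3: o_3 = (5.6894, 4.5095, 8.5981)

5.689 4.510 8.598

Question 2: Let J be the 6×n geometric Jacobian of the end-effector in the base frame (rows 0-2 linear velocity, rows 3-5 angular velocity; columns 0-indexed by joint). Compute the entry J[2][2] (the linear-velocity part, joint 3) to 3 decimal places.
-1.500

axis z_2 = (0.2588,0.9659,0.0000); lever o_n−o_2 = (2.2253,2.5095,2.5981)
cross product → J_v[:, 2] = (2.5095,-0.6724,-1.5000)
J_ω[:, 2] = z_2
entry J[2][2] = -1.5000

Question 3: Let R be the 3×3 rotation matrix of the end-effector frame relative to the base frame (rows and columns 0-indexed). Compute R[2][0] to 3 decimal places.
End-effector x-axis (col 0 of R) = (0.4830,-0.1294,0.8660)
R[2][0] = 0.8660

0.866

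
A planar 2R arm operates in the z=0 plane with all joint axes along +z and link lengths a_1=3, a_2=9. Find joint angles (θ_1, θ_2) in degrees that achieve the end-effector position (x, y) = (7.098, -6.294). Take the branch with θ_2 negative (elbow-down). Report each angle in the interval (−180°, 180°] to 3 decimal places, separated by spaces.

cos θ_2 = (89.9960−3²−9²)/(2·3·9) = -0.0001; θ_2 = -90.0042° (elbow-down)
β = atan2(-6.2940,7.0980) = -41.5643°; ψ = atan2(-9.0000,2.9993) = -71.5688°
θ_1 = β − ψ = 30.0045°

30.005 -90.004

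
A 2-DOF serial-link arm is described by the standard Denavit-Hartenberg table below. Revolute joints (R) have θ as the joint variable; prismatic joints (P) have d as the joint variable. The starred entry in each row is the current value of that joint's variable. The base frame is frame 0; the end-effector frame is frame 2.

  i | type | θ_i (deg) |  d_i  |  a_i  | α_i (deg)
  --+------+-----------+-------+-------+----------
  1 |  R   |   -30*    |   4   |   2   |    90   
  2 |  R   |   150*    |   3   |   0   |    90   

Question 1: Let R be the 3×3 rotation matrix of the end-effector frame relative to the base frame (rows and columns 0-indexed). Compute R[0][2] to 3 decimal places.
End-effector z-axis (col 2 of R) = (0.4330,-0.2500,0.8660)
R[0][2] = 0.4330

0.433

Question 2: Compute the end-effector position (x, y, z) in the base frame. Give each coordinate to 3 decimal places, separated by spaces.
after link 1: o_1 = (1.7321, -1.0000, 4.0000)
after link 2: o_2 = (0.2321, -3.5981, 4.0000)

0.232 -3.598 4.000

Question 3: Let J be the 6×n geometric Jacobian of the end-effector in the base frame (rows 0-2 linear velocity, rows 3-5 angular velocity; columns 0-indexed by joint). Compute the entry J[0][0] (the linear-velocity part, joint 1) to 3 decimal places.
3.598

axis z_0 = ẑ; lever o_n−o_0 = (0.2321,-3.5981,4.0000)
cross product → J_v[:, 0] = (3.5981,0.2321,-0.0000)
J_ω[:, 0] = z_0
entry J[0][0] = 3.5981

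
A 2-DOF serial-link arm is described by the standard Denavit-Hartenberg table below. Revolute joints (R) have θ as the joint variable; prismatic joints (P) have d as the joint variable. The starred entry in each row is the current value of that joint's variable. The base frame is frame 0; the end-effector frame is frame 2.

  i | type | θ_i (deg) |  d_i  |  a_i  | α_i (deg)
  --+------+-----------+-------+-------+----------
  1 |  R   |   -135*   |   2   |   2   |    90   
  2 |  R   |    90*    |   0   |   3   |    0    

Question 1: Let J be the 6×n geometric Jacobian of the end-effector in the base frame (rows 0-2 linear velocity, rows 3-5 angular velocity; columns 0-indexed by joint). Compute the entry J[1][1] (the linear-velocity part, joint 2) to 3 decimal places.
2.121

axis z_1 = (-0.7071,0.7071,0.0000); lever o_n−o_1 = (0.0000,-0.0000,3.0000)
cross product → J_v[:, 1] = (2.1213,2.1213,0.0000)
J_ω[:, 1] = z_1
entry J[1][1] = 2.1213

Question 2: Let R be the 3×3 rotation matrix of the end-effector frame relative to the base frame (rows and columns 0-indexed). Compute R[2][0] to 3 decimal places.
1.000

End-effector x-axis (col 0 of R) = (0.0000,-0.0000,1.0000)
R[2][0] = 1.0000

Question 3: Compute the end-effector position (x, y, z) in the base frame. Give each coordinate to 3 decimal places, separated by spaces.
-1.414 -1.414 5.000

after link 1: o_1 = (-1.4142, -1.4142, 2.0000)
after link 2: o_2 = (-1.4142, -1.4142, 5.0000)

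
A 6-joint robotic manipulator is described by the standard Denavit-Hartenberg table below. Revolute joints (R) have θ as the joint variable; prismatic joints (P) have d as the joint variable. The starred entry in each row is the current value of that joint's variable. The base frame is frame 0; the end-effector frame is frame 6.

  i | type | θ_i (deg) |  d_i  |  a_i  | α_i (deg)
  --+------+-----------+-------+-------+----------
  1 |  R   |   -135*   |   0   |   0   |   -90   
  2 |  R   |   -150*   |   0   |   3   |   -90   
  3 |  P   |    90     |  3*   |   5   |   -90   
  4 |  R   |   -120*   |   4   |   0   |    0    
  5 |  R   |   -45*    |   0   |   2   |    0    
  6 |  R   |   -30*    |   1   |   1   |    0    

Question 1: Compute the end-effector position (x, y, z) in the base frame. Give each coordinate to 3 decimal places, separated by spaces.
-3.863 -0.890 1.822

after link 1: o_1 = (0.0000, 0.0000, 0.0000)
after link 2: o_2 = (1.8371, 1.8371, 1.5000)
after link 3: o_3 = (-2.7591, 4.3120, 4.0981)
after link 4: o_4 = (-5.2086, 1.8625, 2.0981)
after link 5: o_5 = (-4.0256, 0.3135, 2.5464)
after link 6: o_6 = (-3.8634, -0.8904, 1.8222)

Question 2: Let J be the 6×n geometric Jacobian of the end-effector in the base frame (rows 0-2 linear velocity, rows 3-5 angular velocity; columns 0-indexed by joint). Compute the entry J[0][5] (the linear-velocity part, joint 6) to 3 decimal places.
axis z_5 = (-0.6124,-0.6124,-0.5000); lever o_n−o_5 = (0.1621,-1.2039,-0.7241)
cross product → J_v[:, 5] = (-0.1585,-0.5245,0.8365)
J_ω[:, 5] = z_5
entry J[0][5] = -0.1585

-0.158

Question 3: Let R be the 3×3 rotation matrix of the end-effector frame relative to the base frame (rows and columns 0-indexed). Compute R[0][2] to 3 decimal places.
-0.612

End-effector z-axis (col 2 of R) = (-0.6124,-0.6124,-0.5000)
R[0][2] = -0.6124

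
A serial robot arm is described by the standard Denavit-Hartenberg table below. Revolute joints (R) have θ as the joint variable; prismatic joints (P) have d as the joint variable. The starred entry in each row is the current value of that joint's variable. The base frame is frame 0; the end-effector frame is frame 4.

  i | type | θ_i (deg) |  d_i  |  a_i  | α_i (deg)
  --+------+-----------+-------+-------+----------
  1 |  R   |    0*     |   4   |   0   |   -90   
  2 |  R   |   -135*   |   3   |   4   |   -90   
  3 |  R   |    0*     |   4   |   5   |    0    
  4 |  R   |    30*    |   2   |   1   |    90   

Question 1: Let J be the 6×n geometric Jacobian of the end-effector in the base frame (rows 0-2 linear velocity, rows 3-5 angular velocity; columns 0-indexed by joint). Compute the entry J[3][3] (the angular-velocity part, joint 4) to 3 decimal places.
axis z_3 = (0.7071,0.0000,0.7071); lever o_n−o_3 = (0.8018,-0.5000,2.0266)
cross product → J_v[:, 3] = (0.3536,-0.8660,-0.3536)
J_ω[:, 3] = z_3
entry J[3][3] = 0.7071

0.707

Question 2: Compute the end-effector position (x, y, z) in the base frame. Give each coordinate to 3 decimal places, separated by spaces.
after link 1: o_1 = (0.0000, 0.0000, 4.0000)
after link 2: o_2 = (-2.8284, 3.0000, 6.8284)
after link 3: o_3 = (-3.5355, 3.0000, 13.1924)
after link 4: o_4 = (-2.7337, 2.5000, 15.2190)

-2.734 2.500 15.219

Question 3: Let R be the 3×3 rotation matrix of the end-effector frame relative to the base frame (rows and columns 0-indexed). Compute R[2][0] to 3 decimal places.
End-effector x-axis (col 0 of R) = (-0.6124,-0.5000,0.6124)
R[2][0] = 0.6124

0.612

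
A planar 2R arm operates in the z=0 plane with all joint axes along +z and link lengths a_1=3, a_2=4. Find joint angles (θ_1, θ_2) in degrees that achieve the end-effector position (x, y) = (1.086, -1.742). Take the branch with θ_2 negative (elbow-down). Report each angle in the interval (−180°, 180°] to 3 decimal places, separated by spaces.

cos θ_2 = (4.2140−3²−4²)/(2·3·4) = -0.8661; θ_2 = -150.0068° (elbow-down)
β = atan2(-1.7420,1.0860) = -58.0597°; ψ = atan2(-1.9996,-0.4643) = -103.0734°
θ_1 = β − ψ = 45.0137°

45.014 -150.007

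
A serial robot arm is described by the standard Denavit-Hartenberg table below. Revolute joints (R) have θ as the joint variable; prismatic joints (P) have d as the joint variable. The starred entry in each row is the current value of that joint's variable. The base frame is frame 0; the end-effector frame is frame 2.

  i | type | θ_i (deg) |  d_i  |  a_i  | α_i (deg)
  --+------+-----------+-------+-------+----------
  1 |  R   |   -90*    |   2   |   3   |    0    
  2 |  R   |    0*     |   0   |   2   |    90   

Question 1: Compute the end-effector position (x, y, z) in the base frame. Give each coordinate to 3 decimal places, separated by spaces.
after link 1: o_1 = (0.0000, -3.0000, 2.0000)
after link 2: o_2 = (0.0000, -5.0000, 2.0000)

0.000 -5.000 2.000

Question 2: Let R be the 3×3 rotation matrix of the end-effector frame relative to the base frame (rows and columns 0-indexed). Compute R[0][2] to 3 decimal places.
End-effector z-axis (col 2 of R) = (-1.0000,-0.0000,0.0000)
R[0][2] = -1.0000

-1.000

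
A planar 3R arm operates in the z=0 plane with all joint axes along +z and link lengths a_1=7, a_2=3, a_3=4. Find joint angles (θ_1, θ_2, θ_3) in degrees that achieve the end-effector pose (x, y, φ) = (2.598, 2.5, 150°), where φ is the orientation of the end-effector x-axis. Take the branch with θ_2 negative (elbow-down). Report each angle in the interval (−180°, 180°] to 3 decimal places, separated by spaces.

30.000 -120.001 -119.999

wrist centre = target − a_3·(cos φ, sin φ) = (6.0621, 0.5000)
cos θ_2 = (36.9991−7²−3²)/(2·7·3) = -0.5000; θ_2 = -120.0015° (elbow-down)
β = atan2(0.5000,6.0621) = 4.7151°; ψ = atan2(-2.5980,5.4999) = -25.2849°
θ_1 = β − ψ = 30.0000°
θ_3 = φ − θ_1 − θ_2 = -119.9985° (wrapped to (-180°,180°])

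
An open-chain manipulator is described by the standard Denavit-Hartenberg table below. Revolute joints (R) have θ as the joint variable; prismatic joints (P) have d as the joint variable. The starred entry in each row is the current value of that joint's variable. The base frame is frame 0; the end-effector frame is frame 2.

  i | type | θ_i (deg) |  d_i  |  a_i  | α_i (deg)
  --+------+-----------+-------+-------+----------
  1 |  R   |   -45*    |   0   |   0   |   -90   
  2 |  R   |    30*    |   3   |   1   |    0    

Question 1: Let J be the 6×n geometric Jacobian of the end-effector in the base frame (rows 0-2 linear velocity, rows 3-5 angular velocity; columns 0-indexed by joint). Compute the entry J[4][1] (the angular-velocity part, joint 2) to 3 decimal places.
0.707

axis z_1 = (0.7071,0.7071,0.0000); lever o_n−o_1 = (2.7337,1.5089,-0.5000)
cross product → J_v[:, 1] = (-0.3536,0.3536,-0.8660)
J_ω[:, 1] = z_1
entry J[4][1] = 0.7071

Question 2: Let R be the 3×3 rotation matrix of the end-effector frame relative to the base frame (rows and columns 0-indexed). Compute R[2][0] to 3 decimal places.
End-effector x-axis (col 0 of R) = (0.6124,-0.6124,-0.5000)
R[2][0] = -0.5000

-0.500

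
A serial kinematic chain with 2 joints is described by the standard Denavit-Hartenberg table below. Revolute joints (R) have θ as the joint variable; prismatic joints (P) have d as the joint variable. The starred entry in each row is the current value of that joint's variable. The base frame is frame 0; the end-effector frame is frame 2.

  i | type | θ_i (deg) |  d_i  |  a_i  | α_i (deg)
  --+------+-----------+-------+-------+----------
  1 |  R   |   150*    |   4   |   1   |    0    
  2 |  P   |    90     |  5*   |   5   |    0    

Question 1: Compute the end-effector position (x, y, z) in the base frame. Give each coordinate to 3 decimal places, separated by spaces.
-3.366 -3.830 9.000

after link 1: o_1 = (-0.8660, 0.5000, 4.0000)
after link 2: o_2 = (-3.3660, -3.8301, 9.0000)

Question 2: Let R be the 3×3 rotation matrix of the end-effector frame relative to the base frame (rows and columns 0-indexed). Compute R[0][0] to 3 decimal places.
-0.500

End-effector x-axis (col 0 of R) = (-0.5000,-0.8660,0.0000)
R[0][0] = -0.5000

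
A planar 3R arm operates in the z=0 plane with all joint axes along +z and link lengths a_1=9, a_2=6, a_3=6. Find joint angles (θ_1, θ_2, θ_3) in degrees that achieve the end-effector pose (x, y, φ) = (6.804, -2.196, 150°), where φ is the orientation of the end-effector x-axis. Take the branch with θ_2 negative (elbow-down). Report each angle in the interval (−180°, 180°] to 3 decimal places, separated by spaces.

wrist centre = target − a_3·(cos φ, sin φ) = (12.0002, -5.1960)
cos θ_2 = (171.0021−9²−6²)/(2·9·6) = 0.5000; θ_2 = -59.9987° (elbow-down)
β = atan2(-5.1960,12.0002) = -23.4123°; ψ = atan2(-5.1961,12.0001) = -23.4128°
θ_1 = β − ψ = 0.0004°
θ_3 = φ − θ_1 − θ_2 = -150.0017° (wrapped to (-180°,180°])

0.000 -59.999 -150.002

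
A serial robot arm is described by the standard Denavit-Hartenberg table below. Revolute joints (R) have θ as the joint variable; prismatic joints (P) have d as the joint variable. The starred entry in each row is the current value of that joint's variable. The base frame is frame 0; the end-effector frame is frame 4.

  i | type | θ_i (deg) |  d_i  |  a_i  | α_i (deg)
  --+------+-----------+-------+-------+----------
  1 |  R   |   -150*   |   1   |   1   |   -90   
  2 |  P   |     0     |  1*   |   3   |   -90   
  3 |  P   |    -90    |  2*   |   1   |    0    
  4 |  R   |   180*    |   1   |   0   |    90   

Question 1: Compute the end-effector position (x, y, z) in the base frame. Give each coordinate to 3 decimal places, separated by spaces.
-2.464 -3.732 -2.000

after link 1: o_1 = (-0.8660, -0.5000, 1.0000)
after link 2: o_2 = (-2.9641, -2.8660, 1.0000)
after link 3: o_3 = (-2.4641, -3.7321, -1.0000)
after link 4: o_4 = (-2.4641, -3.7321, -2.0000)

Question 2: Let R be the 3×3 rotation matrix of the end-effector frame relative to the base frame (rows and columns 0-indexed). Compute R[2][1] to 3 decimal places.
-1.000

End-effector y-axis (col 1 of R) = (0.0000,-0.0000,-1.0000)
R[2][1] = -1.0000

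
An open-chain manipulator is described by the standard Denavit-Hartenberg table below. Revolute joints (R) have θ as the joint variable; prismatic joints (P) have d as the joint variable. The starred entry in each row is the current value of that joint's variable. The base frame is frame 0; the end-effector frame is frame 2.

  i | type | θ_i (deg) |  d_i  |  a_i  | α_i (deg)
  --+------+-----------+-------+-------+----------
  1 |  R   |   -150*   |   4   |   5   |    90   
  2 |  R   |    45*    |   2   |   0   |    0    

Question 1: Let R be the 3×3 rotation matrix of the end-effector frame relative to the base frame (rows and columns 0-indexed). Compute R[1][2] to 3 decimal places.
0.866

End-effector z-axis (col 2 of R) = (-0.5000,0.8660,0.0000)
R[1][2] = 0.8660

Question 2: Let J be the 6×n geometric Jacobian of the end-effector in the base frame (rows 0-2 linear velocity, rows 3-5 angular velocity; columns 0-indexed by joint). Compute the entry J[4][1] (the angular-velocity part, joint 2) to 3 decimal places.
axis z_1 = (-0.5000,0.8660,0.0000); lever o_n−o_1 = (-1.0000,1.7321,0.0000)
cross product → J_v[:, 1] = (-0.0000,-0.0000,0.0000)
J_ω[:, 1] = z_1
entry J[4][1] = 0.8660

0.866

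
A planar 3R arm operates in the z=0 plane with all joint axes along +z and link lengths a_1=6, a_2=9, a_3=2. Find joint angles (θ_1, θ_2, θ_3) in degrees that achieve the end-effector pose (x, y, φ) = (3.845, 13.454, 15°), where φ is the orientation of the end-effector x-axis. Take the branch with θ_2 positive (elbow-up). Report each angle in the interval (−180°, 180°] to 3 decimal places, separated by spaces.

45.004 59.994 -89.999

wrist centre = target − a_3·(cos φ, sin φ) = (1.9131, 12.9364)
cos θ_2 = (171.0096−6²−9²)/(2·6·9) = 0.5001; θ_2 = 59.9941° (elbow-up)
β = atan2(12.9364,1.9131) = 81.5875°; ψ = atan2(7.7938,10.5008) = 36.5831°
θ_1 = β − ψ = 45.0045°
θ_3 = φ − θ_1 − θ_2 = -89.9986° (wrapped to (-180°,180°])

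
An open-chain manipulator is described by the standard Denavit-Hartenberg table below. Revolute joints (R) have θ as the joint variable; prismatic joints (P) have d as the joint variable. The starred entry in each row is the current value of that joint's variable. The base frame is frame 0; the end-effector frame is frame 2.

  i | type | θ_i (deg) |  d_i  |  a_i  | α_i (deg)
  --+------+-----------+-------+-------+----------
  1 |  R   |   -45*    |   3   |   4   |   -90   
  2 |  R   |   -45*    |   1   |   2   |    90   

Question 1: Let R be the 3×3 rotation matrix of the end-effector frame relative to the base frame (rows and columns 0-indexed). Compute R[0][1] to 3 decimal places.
0.707

End-effector y-axis (col 1 of R) = (0.7071,0.7071,0.0000)
R[0][1] = 0.7071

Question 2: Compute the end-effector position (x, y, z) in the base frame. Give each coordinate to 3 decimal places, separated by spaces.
4.536 -3.121 4.414

after link 1: o_1 = (2.8284, -2.8284, 3.0000)
after link 2: o_2 = (4.5355, -3.1213, 4.4142)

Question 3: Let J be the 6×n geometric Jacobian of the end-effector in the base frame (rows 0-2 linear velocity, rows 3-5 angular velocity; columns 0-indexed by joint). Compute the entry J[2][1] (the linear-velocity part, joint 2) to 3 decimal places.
-1.414

axis z_1 = (0.7071,0.7071,0.0000); lever o_n−o_1 = (1.7071,-0.2929,1.4142)
cross product → J_v[:, 1] = (1.0000,-1.0000,-1.4142)
J_ω[:, 1] = z_1
entry J[2][1] = -1.4142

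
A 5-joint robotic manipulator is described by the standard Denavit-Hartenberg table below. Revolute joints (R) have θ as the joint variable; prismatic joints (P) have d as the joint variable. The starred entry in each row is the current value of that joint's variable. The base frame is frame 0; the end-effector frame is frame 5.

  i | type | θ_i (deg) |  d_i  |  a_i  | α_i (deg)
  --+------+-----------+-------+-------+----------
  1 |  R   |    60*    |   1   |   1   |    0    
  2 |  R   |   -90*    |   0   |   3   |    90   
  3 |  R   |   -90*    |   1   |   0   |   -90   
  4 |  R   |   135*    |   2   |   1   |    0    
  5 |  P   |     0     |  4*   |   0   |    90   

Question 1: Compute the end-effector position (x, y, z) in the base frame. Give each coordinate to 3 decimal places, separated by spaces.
after link 1: o_1 = (0.5000, 0.8660, 1.0000)
after link 2: o_2 = (3.0981, -0.6340, 1.0000)
after link 3: o_3 = (2.5981, -1.5000, 1.0000)
after link 4: o_4 = (4.6837, -1.8876, 1.7071)
after link 5: o_5 = (8.1478, -3.8876, 1.7071)

8.148 -3.888 1.707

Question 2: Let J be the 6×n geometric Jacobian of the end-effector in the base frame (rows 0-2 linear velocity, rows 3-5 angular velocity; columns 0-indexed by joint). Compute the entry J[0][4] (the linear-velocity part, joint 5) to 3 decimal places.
prismatic axis z_4 = (0.8660,-0.5000,0.0000)
J_v[:, 4] = z_4; J_ω[:, 4] = (0,0,0)
entry J[0][4] = 0.8660

0.866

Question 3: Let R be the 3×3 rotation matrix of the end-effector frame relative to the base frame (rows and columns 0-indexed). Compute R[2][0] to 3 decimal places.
End-effector x-axis (col 0 of R) = (0.3536,0.6124,0.7071)
R[2][0] = 0.7071

0.707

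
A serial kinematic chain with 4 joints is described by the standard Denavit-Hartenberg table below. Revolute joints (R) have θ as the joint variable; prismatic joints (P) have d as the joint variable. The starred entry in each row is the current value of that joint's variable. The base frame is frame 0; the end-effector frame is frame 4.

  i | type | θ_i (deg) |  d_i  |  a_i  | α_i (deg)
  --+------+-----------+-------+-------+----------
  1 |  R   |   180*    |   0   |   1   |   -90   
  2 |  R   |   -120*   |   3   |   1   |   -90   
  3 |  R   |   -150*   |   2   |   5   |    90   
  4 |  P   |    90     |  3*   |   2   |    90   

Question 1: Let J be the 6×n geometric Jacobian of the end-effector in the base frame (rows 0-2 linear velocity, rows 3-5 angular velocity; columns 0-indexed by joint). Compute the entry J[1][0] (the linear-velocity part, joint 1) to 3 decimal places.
axis z_0 = ẑ; lever o_n−o_0 = (-6.8792,-2.9019,-2.1830)
cross product → J_v[:, 0] = (2.9019,-6.8792,0.0000)
J_ω[:, 0] = z_0
entry J[1][0] = -6.8792

-6.879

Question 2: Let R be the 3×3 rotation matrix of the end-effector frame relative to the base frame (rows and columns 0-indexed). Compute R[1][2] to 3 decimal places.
End-effector z-axis (col 2 of R) = (-0.4330,-0.5000,-0.7500)
R[1][2] = -0.5000

-0.500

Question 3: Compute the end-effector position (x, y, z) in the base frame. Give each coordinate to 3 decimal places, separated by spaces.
-6.879 -2.902 -2.183

after link 1: o_1 = (-1.0000, 0.0000, 0.0000)
after link 2: o_2 = (-0.5000, -3.0000, 0.8660)
after link 3: o_3 = (-4.3971, -5.5000, -1.8840)
after link 4: o_4 = (-6.8792, -2.9019, -2.1830)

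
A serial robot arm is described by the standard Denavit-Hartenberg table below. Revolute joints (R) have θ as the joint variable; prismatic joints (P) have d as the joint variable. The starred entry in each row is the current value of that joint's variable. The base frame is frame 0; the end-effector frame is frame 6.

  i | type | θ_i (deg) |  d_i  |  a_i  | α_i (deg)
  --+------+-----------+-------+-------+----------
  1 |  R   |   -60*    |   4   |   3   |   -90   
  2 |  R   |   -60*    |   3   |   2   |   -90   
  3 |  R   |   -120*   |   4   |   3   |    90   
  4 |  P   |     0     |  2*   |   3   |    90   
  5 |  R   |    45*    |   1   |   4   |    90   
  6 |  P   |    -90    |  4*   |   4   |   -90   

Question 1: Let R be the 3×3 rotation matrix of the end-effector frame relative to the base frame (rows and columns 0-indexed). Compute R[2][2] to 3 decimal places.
End-effector z-axis (col 2 of R) = (-0.0173,0.5477,-0.8365)
R[2][2] = -0.8365

-0.837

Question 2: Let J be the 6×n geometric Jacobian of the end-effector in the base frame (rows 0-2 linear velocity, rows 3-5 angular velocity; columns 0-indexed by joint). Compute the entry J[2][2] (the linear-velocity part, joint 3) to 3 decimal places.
axis z_2 = (0.4330,-0.7500,-0.5000); lever o_n−o_2 = (9.0176,2.5713,-10.0476)
cross product → J_v[:, 2] = (8.8213,-0.1581,7.8766)
J_ω[:, 2] = z_2
entry J[2][2] = 7.8766

7.877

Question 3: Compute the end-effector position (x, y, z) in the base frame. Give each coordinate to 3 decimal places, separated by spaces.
13.616 0.607 -4.316

after link 1: o_1 = (1.5000, -2.5981, 4.0000)
after link 2: o_2 = (4.5981, -1.9641, 5.7321)
after link 3: o_3 = (8.2051, -3.0155, 2.4330)
after link 4: o_4 = (8.7811, -0.8170, -0.3660)
after link 5: o_5 = (8.2787, 2.1237, -3.2121)
after link 6: o_6 = (13.6157, 0.6072, -4.3155)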